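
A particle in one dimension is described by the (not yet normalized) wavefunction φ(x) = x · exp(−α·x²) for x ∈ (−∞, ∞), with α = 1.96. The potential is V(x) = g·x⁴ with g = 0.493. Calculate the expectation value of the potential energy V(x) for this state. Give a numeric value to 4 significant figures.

0.1203

⟨V⟩ = ∫ V(x)·|φ|² dx / ∫|φ|² dx.
Expand each integrand as polynomial × e^(−2αx²) and use ∫x^(2j)·e^(−2αx²) dx = (2j−1)!!/(4α)^j · √(π/(2α)), odd powers → 0; here √(π/(2α)) = 0.89522.
State is unnormalized: ∫|φ|² dx = 0.11419, and ∫φ*·V(x)·φ dx = 0.013738, so ⟨V⟩ = 0.013738 / 0.11419.
⟨V⟩ = 0.12031.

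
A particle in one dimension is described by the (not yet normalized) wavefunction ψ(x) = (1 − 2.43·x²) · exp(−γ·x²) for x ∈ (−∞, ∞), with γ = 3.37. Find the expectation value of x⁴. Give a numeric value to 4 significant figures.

0.007498

⟨x⁴⟩ = ∫ x⁴·|ψ|² dx / ∫|ψ|² dx (integrals over the domain).
Expand each integrand as polynomial × e^(−2γx²) and use ∫x^(2j)·e^(−2γx²) dx = (2j−1)!!/(4γ)^j · √(π/(2γ)), odd powers → 0; here √(π/(2γ)) = 0.68272.
State is unnormalized: ∫|ψ|² dx = 0.50314, and ∫ψ*·x⁴·ψ dx = 0.0037726, so ⟨x⁴⟩ = 0.0037726 / 0.50314.
⟨x⁴⟩ = 0.0074981.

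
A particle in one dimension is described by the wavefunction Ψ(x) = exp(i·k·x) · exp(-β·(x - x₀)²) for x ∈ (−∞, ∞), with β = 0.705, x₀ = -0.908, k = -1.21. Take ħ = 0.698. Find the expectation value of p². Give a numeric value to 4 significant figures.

p² Ψ = −ħ² d²Ψ/dx²; ⟨p²⟩ = −ħ² ∫ Ψ*·Ψ'' dx / ∫|Ψ|² dx.
Gaussian moments (u = x − x₀): ∫u^(2j)·e^(−2βu²) du = (2j−1)!!/(4β)^j · √(π/(2β)), odd powers integrate to 0; here √(π/(2β)) = 1.4927. Derivatives: Ψ′ = (ik − 2βu)·Ψ, Ψ″ = ((ik − 2βu)² − 2β)·Ψ; the odd-in-u pieces drop out.
State is unnormalized: ∫|Ψ|² dx = 1.4927, and ∫Ψ*·(−ħ² Ψ'') dx = 1.5775, so ⟨p²⟩ = 1.5775 / 1.4927.
⟨p²⟩ = 1.0568.

1.057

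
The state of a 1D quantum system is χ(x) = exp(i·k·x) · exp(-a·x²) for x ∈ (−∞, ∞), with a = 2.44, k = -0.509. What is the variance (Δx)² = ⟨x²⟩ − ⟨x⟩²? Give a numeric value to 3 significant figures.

Compute ⟨x⟩ and ⟨x²⟩ separately, then (Δx)² = ⟨x²⟩ − ⟨x⟩².
Gaussian moments: ∫x^(2j)·e^(−2ax²) dx = (2j−1)!!/(4a)^j · √(π/(2a)), odd powers integrate to 0; here √(π/(2a)) = 0.80235.
Normalization: ∫|χ|² dx = 0.80235.
⟨x⟩ = 0.0000 and ⟨x²⟩ = 0.10246.
(Δx)² = 0.10246 − (0.0000)² = 0.10246.

0.102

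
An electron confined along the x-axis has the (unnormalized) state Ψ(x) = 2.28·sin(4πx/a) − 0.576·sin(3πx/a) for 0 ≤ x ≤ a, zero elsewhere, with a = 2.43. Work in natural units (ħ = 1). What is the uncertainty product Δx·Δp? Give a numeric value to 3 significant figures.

3.31

Δx = √(⟨x²⟩−⟨x⟩²), Δp = √(⟨p²⟩−⟨p⟩²).
On 0 ≤ x ≤ a (j ≠ l): ∫sin²(jπx/a) dx = a/2, ∫sin(jπx/a)·sin(lπx/a) dx = 0; diagonal moments ∫x·sin²(jπx/a) dx = a²/4, ∫x²·sin²(jπx/a) dx = a³·(1/6 − 1/(4j²π²)); cross terms ∫x·sin(jπx/a)·sin(lπx/a) dx = 0 for j + l even and −4jla²/(π²(j² − l²)²) for j + l odd, ∫x²·sin(jπx/a)·sin(lπx/a) dx = (−1)^(j+l)·4jla³/(π²(j² − l²)²); higher powers the same way via product-to-sum and parts. d²/dx² sin(jπx/a) = −(jπ/a)²·sin(jπx/a); on 0 ≤ x ≤ a, ∫sin²(jπx/a) dx = a/2 and ∫sin(jπx/a)·sin(lπx/a) dx = 0 for j ≠ l, so only diagonal terms survive in ∫|Ψ|² and ∫Ψ·Ψ″; ∫Ψ·Ψ′ dx = [Ψ²/2] between the walls = 0.
Normalization: ∫|Ψ|² dx = 6.7192.
⟨x⟩ = 1.4441, ⟨x²⟩ = 2.5055 ⇒ Δx = 0.64809.
⟨p⟩ = 0.0000, ⟨p²⟩ = 26.041 ⇒ Δp = 5.1030.
Δx·Δp = 3.3072.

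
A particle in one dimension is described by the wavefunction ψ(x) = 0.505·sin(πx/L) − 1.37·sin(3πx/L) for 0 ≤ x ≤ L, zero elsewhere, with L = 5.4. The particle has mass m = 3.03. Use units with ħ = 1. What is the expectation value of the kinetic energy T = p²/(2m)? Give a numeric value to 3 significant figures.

T = −(ħ²/2m) d²/dx², so ⟨T⟩ = −(ħ²/2m) ∫ ψ*·ψ'' dx / ∫|ψ|² dx; with m = 3.03.
d²/dx² sin(jπx/L) = −(jπ/L)²·sin(jπx/L); on 0 ≤ x ≤ L, ∫sin²(jπx/L) dx = L/2 and ∫sin(jπx/L)·sin(lπx/L) dx = 0 for j ≠ l, so only diagonal terms survive in ∫|ψ|² and ∫ψ·ψ″; ∫ψ·ψ′ dx = [ψ²/2] between the walls = 0.
State is unnormalized: ∫|ψ|² dx = 5.7562, and ∫ψ*·(−ħ²/2m · ψ'') dx = 2.5858, so ⟨T⟩ = 2.5858 / 5.7562.
⟨T⟩ = 0.44922.

0.449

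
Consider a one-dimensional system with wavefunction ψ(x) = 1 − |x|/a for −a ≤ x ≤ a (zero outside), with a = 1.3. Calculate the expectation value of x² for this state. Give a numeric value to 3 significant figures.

⟨x²⟩ = ∫ x²·|ψ|² dx / ∫|ψ|² dx (integrals over the domain).
ψ is even, so ∫ over [−a, a] = 2∫₀ᵃ with ψ = 1 − x/a there: ∫₀ᵃ (1 − x/a)² dx = a/3, ∫₀ᵃ x²(1 − x/a)² dx = a³/30, ∫₀ᵃ x⁴(1 − x/a)² dx = a⁵/105.
State is unnormalized: ∫|ψ|² dx = 0.86667, and ∫ψ*·x²·ψ dx = 0.14647, so ⟨x²⟩ = 0.14647 / 0.86667.
⟨x²⟩ = 0.16900.

0.169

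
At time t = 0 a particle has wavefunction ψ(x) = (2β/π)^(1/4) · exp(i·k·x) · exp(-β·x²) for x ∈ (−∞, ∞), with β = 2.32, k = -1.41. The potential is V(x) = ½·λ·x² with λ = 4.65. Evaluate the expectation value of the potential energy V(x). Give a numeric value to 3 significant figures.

⟨V⟩ = ∫ V(x)·|ψ|² dx.
Gaussian moments: ∫x^(2j)·e^(−2βx²) dx = (2j−1)!!/(4β)^j · √(π/(2β)), odd powers integrate to 0; here √(π/(2β)) = 0.82284.
⟨V⟩ = 0.25054.

0.251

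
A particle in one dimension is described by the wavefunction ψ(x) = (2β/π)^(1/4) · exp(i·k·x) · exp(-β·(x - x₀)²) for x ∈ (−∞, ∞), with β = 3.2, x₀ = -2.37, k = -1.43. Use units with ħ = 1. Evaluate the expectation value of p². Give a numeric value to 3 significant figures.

5.24

p² ψ = −ħ² d²ψ/dx²; ⟨p²⟩ = −ħ² ∫ ψ*·ψ'' dx.
Gaussian moments (u = x − x₀): ∫u^(2j)·e^(−2βu²) du = (2j−1)!!/(4β)^j · √(π/(2β)), odd powers integrate to 0; here √(π/(2β)) = 0.70062. Derivatives: ψ′ = (ik − 2βu)·ψ, ψ″ = ((ik − 2βu)² − 2β)·ψ; the odd-in-u pieces drop out.
⟨p²⟩ = 5.2449.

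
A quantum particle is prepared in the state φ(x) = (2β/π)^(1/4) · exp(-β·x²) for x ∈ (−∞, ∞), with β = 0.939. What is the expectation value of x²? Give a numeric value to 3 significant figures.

⟨x²⟩ = ∫ x²·|φ|² dx (integrals over the domain).
Gaussian moments: ∫x^(2j)·e^(−2βx²) dx = (2j−1)!!/(4β)^j · √(π/(2β)), odd powers integrate to 0; here √(π/(2β)) = 1.2934.
⟨x²⟩ = 0.26624.

0.266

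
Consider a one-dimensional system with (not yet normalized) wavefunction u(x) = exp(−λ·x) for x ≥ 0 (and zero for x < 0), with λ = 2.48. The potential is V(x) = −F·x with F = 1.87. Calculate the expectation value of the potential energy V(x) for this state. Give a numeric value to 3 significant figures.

⟨V⟩ = ∫ V(x)·|u|² dx / ∫|u|² dx.
Every integrand reduces to terms xʲ·e^(−2λx) on [0, ∞); use ∫₀^∞ xʲ·e^(−2λx) dx = j!/(2λ)^(j+1).
State is unnormalized: ∫|u|² dx = 0.20161, and ∫u*·V(x)·u dx = -0.076011, so ⟨V⟩ = -0.076011 / 0.20161.
⟨V⟩ = -0.37702.

-0.377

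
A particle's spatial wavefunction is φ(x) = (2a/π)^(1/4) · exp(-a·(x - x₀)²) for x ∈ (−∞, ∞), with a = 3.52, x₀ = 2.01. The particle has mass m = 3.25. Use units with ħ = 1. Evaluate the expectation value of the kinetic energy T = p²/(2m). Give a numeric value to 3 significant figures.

0.542

T = −(ħ²/2m) d²/dx², so ⟨T⟩ = −(ħ²/2m) ∫ φ*·φ'' dx; with m = 3.25.
Gaussian moments (u = x − x₀): ∫u^(2j)·e^(−2au²) du = (2j−1)!!/(4a)^j · √(π/(2a)), odd powers integrate to 0; here √(π/(2a)) = 0.66802. Derivatives: d/dx e^(−au²) = −2au·e^(−au²), d²/dx² e^(−au²) = (4a²u² − 2a)·e^(−au²).
⟨T⟩ = 0.54154.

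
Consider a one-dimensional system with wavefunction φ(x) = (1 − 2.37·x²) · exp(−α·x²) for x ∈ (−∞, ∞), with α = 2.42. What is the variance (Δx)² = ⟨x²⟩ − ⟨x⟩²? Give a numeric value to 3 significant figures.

Compute ⟨x⟩ and ⟨x²⟩ separately, then (Δx)² = ⟨x²⟩ − ⟨x⟩².
Expand each integrand as polynomial × e^(−2αx²) and use ∫x^(2j)·e^(−2αx²) dx = (2j−1)!!/(4α)^j · √(π/(2α)), odd powers → 0; here √(π/(2α)) = 0.80566.
Normalization: ∫|φ|² dx = 0.55604.
⟨x⟩ = 0.0000 and ⟨x²⟩ = 0.064387.
(Δx)² = 0.064387 − (0.0000)² = 0.064387.

0.0644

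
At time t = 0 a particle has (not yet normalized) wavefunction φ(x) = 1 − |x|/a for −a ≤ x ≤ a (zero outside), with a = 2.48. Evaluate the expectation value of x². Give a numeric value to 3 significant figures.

0.615

⟨x²⟩ = ∫ x²·|φ|² dx / ∫|φ|² dx (integrals over the domain).
φ is even, so ∫ over [−a, a] = 2∫₀ᵃ with φ = 1 − x/a there: ∫₀ᵃ (1 − x/a)² dx = a/3, ∫₀ᵃ x²(1 − x/a)² dx = a³/30, ∫₀ᵃ x⁴(1 − x/a)² dx = a⁵/105.
State is unnormalized: ∫|φ|² dx = 1.6533, and ∫φ*·x²·φ dx = 1.0169, so ⟨x²⟩ = 1.0169 / 1.6533.
⟨x²⟩ = 0.61504.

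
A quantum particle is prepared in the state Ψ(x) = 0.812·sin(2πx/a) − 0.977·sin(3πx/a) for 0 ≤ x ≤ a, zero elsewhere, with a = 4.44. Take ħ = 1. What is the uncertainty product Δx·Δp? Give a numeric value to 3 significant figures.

Δx = √(⟨x²⟩−⟨x⟩²), Δp = √(⟨p²⟩−⟨p⟩²).
On 0 ≤ x ≤ a (j ≠ l): ∫sin²(jπx/a) dx = a/2, ∫sin(jπx/a)·sin(lπx/a) dx = 0; diagonal moments ∫x·sin²(jπx/a) dx = a²/4, ∫x²·sin²(jπx/a) dx = a³·(1/6 − 1/(4j²π²)); cross terms ∫x·sin(jπx/a)·sin(lπx/a) dx = 0 for j + l even and −4jla²/(π²(j² − l²)²) for j + l odd, ∫x²·sin(jπx/a)·sin(lπx/a) dx = (−1)^(j+l)·4jla³/(π²(j² − l²)²); higher powers the same way via product-to-sum and parts. d²/dx² sin(jπx/a) = −(jπ/a)²·sin(jπx/a); on 0 ≤ x ≤ a, ∫sin²(jπx/a) dx = a/2 and ∫sin(jπx/a)·sin(lπx/a) dx = 0 for j ≠ l, so only diagonal terms survive in ∫|Ψ|² and ∫Ψ·Ψ″; ∫Ψ·Ψ′ dx = [Ψ²/2] between the walls = 0.
Normalization: ∫|Ψ|² dx = 3.5828.
⟨x⟩ = 3.0692, ⟨x²⟩ = 10.174 ⇒ Δx = 0.86837.
⟨p⟩ = 0.0000, ⟨p²⟩ = 3.4831 ⇒ Δp = 1.8663.
Δx·Δp = 1.6207.

1.62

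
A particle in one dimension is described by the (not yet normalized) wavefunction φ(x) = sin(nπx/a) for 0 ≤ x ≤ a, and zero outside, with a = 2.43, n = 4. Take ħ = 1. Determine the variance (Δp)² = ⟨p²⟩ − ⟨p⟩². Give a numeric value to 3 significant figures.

Compute ⟨p⟩ and ⟨p²⟩ separately; (Δp)² = ⟨p²⟩ − ⟨p⟩².
d/dx sin(nπx/a) = (nπ/a)·cos(nπx/a) and d²/dx² sin(nπx/a) = −(nπ/a)²·sin(nπx/a); on 0 ≤ x ≤ a, ∫sin²(nπx/a) dx = a/2 and ∫sin(nπx/a)·cos(nπx/a) dx = 0.
Normalization: ∫|φ|² dx = 1.2150.
⟨p⟩ = 0.0000 and ⟨p²⟩ = 26.743.
(Δp)² = 26.743 − (0.0000)² = 26.743.

26.7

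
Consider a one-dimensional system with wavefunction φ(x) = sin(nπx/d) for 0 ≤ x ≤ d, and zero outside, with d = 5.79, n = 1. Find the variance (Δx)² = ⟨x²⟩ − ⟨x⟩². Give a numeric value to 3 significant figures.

Compute ⟨x⟩ and ⟨x²⟩ separately, then (Δx)² = ⟨x²⟩ − ⟨x⟩².
With sin²θ = (1 − cos2θ)/2 on 0 ≤ x ≤ d: ∫sin²(nπx/d) dx = d/2, ∫x·sin²(nπx/d) dx = d²/4, ∫x²·sin²(nπx/d) dx = d³·(1/6 − 1/(4n²π²)); higher powers xᵏ the same way, integrating xᵏ·cos(2nπx/d) by parts.
Normalization: ∫|φ|² dx = 2.8950.
⟨x⟩ = 2.8950 and ⟨x²⟩ = 9.4763.
(Δx)² = 9.4763 − (2.8950)² = 1.0953.

1.10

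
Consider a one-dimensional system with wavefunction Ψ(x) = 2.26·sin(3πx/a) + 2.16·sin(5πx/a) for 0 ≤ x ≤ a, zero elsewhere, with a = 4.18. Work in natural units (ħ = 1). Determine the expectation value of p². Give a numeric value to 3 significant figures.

p² Ψ = −ħ² d²Ψ/dx²; ⟨p²⟩ = −ħ² ∫ Ψ*·Ψ'' dx / ∫|Ψ|² dx.
d²/dx² sin(jπx/a) = −(jπ/a)²·sin(jπx/a); on 0 ≤ x ≤ a, ∫sin²(jπx/a) dx = a/2 and ∫sin(jπx/a)·sin(lπx/a) dx = 0 for j ≠ l, so only diagonal terms survive in ∫|Ψ|² and ∫Ψ·Ψ″; ∫Ψ·Ψ′ dx = [Ψ²/2] between the walls = 0.
State is unnormalized: ∫|Ψ|² dx = 20.426, and ∫Ψ*·(−ħ² Ψ'') dx = 191.97, so ⟨p²⟩ = 191.97 / 20.426.
⟨p²⟩ = 9.3984.

9.40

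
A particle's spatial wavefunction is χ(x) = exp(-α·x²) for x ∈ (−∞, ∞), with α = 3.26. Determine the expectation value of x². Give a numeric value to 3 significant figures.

0.0767

⟨x²⟩ = ∫ x²·|χ|² dx / ∫|χ|² dx (integrals over the domain).
Gaussian moments: ∫x^(2j)·e^(−2αx²) dx = (2j−1)!!/(4α)^j · √(π/(2α)), odd powers integrate to 0; here √(π/(2α)) = 0.69415.
State is unnormalized: ∫|χ|² dx = 0.69415, and ∫χ*·x²·χ dx = 0.053232, so ⟨x²⟩ = 0.053232 / 0.69415.
⟨x²⟩ = 0.076687.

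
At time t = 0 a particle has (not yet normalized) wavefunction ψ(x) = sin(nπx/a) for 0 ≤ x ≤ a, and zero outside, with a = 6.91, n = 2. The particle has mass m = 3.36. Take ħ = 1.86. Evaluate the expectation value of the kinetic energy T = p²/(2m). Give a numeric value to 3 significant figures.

T = −(ħ²/2m) d²/dx², so ⟨T⟩ = −(ħ²/2m) ∫ ψ*·ψ'' dx / ∫|ψ|² dx; with m = 3.36.
d/dx sin(nπx/a) = (nπ/a)·cos(nπx/a) and d²/dx² sin(nπx/a) = −(nπ/a)²·sin(nπx/a); on 0 ≤ x ≤ a, ∫sin²(nπx/a) dx = a/2 and ∫sin(nπx/a)·cos(nπx/a) dx = 0.
State is unnormalized: ∫|ψ|² dx = 3.4550, and ∫ψ*·(−ħ²/2m · ψ'') dx = 1.4706, so ⟨T⟩ = 1.4706 / 3.4550.
⟨T⟩ = 0.42566.

0.426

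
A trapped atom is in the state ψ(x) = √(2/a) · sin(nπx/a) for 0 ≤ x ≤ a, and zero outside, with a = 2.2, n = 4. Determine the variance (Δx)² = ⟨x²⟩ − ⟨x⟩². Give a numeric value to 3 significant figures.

Compute ⟨x⟩ and ⟨x²⟩ separately, then (Δx)² = ⟨x²⟩ − ⟨x⟩².
With sin²θ = (1 − cos2θ)/2 on 0 ≤ x ≤ a: ∫sin²(nπx/a) dx = a/2, ∫x·sin²(nπx/a) dx = a²/4, ∫x²·sin²(nπx/a) dx = a³·(1/6 − 1/(4n²π²)); higher powers xᵏ the same way, integrating xᵏ·cos(2nπx/a) by parts.
⟨x⟩ = 1.1000 and ⟨x²⟩ = 1.5980.
(Δx)² = 1.5980 − (1.1000)² = 0.38801.

0.388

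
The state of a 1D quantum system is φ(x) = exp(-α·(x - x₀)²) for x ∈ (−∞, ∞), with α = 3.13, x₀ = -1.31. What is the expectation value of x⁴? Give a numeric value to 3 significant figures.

⟨x⁴⟩ = ∫ x⁴·|φ|² dx / ∫|φ|² dx (integrals over the domain).
Gaussian moments (u = x − x₀): ∫u^(2j)·e^(−2αu²) du = (2j−1)!!/(4α)^j · √(π/(2α)), odd powers integrate to 0; here √(π/(2α)) = 0.70842.
State is unnormalized: ∫|φ|² dx = 0.70842, and ∫φ*·x⁴·φ dx = 2.6824, so ⟨x⁴⟩ = 2.6824 / 0.70842.
⟨x⁴⟩ = 3.7866.

3.79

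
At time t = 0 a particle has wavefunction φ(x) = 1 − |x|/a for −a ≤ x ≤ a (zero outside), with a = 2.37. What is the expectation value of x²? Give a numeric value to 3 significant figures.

0.562

⟨x²⟩ = ∫ x²·|φ|² dx / ∫|φ|² dx (integrals over the domain).
φ is even, so ∫ over [−a, a] = 2∫₀ᵃ with φ = 1 − x/a there: ∫₀ᵃ (1 − x/a)² dx = a/3, ∫₀ᵃ x²(1 − x/a)² dx = a³/30, ∫₀ᵃ x⁴(1 − x/a)² dx = a⁵/105.
State is unnormalized: ∫|φ|² dx = 1.5800, and ∫φ*·x²·φ dx = 0.88747, so ⟨x²⟩ = 0.88747 / 1.5800.
⟨x²⟩ = 0.56169.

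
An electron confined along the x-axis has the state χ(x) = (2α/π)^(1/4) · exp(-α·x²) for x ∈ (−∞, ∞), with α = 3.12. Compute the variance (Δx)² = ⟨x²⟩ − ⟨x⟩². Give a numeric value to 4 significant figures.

Compute ⟨x⟩ and ⟨x²⟩ separately, then (Δx)² = ⟨x²⟩ − ⟨x⟩².
Gaussian moments: ∫x^(2j)·e^(−2αx²) dx = (2j−1)!!/(4α)^j · √(π/(2α)), odd powers integrate to 0; here √(π/(2α)) = 0.70955.
⟨x⟩ = 0.0000 and ⟨x²⟩ = 0.080128.
(Δx)² = 0.080128 − (0.0000)² = 0.080128.

0.08013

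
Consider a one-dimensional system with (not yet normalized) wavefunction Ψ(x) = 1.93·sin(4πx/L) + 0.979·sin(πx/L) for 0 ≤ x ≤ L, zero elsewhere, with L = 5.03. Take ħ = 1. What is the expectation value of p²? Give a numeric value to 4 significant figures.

5.044

p² Ψ = −ħ² d²Ψ/dx²; ⟨p²⟩ = −ħ² ∫ Ψ*·Ψ'' dx / ∫|Ψ|² dx.
d²/dx² sin(jπx/L) = −(jπ/L)²·sin(jπx/L); on 0 ≤ x ≤ L, ∫sin²(jπx/L) dx = L/2 and ∫sin(jπx/L)·sin(lπx/L) dx = 0 for j ≠ l, so only diagonal terms survive in ∫|Ψ|² and ∫Ψ·Ψ″; ∫Ψ·Ψ′ dx = [Ψ²/2] between the walls = 0.
State is unnormalized: ∫|Ψ|² dx = 11.779, and ∫Ψ*·(−ħ² Ψ'') dx = 59.411, so ⟨p²⟩ = 59.411 / 11.779.
⟨p²⟩ = 5.0440.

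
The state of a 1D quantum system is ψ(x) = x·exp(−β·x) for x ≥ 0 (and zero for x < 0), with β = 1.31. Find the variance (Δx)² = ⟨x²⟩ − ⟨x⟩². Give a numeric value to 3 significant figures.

0.437

Compute ⟨x⟩ and ⟨x²⟩ separately, then (Δx)² = ⟨x²⟩ − ⟨x⟩².
Every integrand reduces to terms xʲ·e^(−2βx) on [0, ∞); use ∫₀^∞ xʲ·e^(−2βx) dx = j!/(2β)^(j+1).
Normalization: ∫|ψ|² dx = 0.11121.
⟨x⟩ = 1.1450 and ⟨x²⟩ = 1.7481.
(Δx)² = 1.7481 − (1.1450)² = 0.43704.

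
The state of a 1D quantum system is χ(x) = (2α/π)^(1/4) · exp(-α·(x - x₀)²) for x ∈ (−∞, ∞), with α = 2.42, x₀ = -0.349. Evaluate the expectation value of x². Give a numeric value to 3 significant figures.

0.225

⟨x²⟩ = ∫ x²·|χ|² dx (integrals over the domain).
Gaussian moments (u = x − x₀): ∫u^(2j)·e^(−2αu²) du = (2j−1)!!/(4α)^j · √(π/(2α)), odd powers integrate to 0; here √(π/(2α)) = 0.80566.
⟨x²⟩ = 0.22511.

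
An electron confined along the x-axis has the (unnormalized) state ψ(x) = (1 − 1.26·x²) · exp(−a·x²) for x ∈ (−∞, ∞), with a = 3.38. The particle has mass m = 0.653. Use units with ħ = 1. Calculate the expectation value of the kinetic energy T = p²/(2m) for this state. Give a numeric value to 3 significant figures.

3.84

T = −(ħ²/2m) d²/dx², so ⟨T⟩ = −(ħ²/2m) ∫ ψ*·ψ'' dx / ∫|ψ|² dx; with m = 0.653.
Expand each integrand as polynomial × e^(−2ax²) and use ∫x^(2j)·e^(−2ax²) dx = (2j−1)!!/(4a)^j · √(π/(2a)), odd powers → 0; here √(π/(2a)) = 0.68171. Differentiate with the product rule, d/dx e^(−ax²) = −2ax·e^(−ax²).
State is unnormalized: ∫|ψ|² dx = 0.57241, and ∫ψ*·(−ħ²/2m · ψ'') dx = 2.2004, so ⟨T⟩ = 2.2004 / 0.57241.
⟨T⟩ = 3.8441.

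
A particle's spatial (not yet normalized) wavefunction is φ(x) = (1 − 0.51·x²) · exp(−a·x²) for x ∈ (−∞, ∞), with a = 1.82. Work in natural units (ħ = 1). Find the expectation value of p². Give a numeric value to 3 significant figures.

p² φ = −ħ² d²φ/dx²; ⟨p²⟩ = −ħ² ∫ φ*·φ'' dx / ∫|φ|² dx.
Expand each integrand as polynomial × e^(−2ax²) and use ∫x^(2j)·e^(−2ax²) dx = (2j−1)!!/(4a)^j · √(π/(2a)), odd powers → 0; here √(π/(2a)) = 0.92902. Differentiate with the product rule, d/dx e^(−ax²) = −2ax·e^(−ax²).
State is unnormalized: ∫|φ|² dx = 0.81253, and ∫φ*·(−ħ² φ'') dx = 1.9858, so ⟨p²⟩ = 1.9858 / 0.81253.
⟨p²⟩ = 2.4440.

2.44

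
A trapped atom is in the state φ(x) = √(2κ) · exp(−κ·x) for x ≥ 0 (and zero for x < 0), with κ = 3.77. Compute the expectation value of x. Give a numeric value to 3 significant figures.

0.133

⟨x⟩ = ∫ x·|φ|² dx (integrals over the domain).
Every integrand reduces to terms xʲ·e^(−2κx) on [0, ∞); use ∫₀^∞ xʲ·e^(−2κx) dx = j!/(2κ)^(j+1).
⟨x⟩ = 0.13263.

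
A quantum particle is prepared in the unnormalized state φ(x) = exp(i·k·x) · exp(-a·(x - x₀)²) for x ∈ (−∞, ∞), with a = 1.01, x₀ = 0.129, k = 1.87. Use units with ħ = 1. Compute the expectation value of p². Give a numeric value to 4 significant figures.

p² φ = −ħ² d²φ/dx²; ⟨p²⟩ = −ħ² ∫ φ*·φ'' dx / ∫|φ|² dx.
Gaussian moments (u = x − x₀): ∫u^(2j)·e^(−2au²) du = (2j−1)!!/(4a)^j · √(π/(2a)), odd powers integrate to 0; here √(π/(2a)) = 1.2471. Derivatives: φ′ = (ik − 2au)·φ, φ″ = ((ik − 2au)² − 2a)·φ; the odd-in-u pieces drop out.
State is unnormalized: ∫|φ|² dx = 1.2471, and ∫φ*·(−ħ² φ'') dx = 5.6205, so ⟨p²⟩ = 5.6205 / 1.2471.
⟨p²⟩ = 4.5069.

4.507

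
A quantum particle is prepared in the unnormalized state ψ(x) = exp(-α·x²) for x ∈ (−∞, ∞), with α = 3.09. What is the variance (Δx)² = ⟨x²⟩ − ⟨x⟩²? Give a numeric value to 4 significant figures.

0.08091

Compute ⟨x⟩ and ⟨x²⟩ separately, then (Δx)² = ⟨x²⟩ − ⟨x⟩².
Gaussian moments: ∫x^(2j)·e^(−2αx²) dx = (2j−1)!!/(4α)^j · √(π/(2α)), odd powers integrate to 0; here √(π/(2α)) = 0.71299.
Normalization: ∫|ψ|² dx = 0.71299.
⟨x⟩ = 0.0000 and ⟨x²⟩ = 0.080906.
(Δx)² = 0.080906 − (0.0000)² = 0.080906.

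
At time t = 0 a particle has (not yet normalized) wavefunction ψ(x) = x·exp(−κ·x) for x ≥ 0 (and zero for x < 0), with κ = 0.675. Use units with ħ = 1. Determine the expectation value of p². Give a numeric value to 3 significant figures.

p² ψ = −ħ² d²ψ/dx²; ⟨p²⟩ = −ħ² ∫ ψ*·ψ'' dx / ∫|ψ|² dx.
Differentiate x·exp(−κ·x) with the product rule; every integrand then reduces to terms xʲ·e^(−2κx) on [0, ∞), with ∫₀^∞ xʲ·e^(−2κx) dx = j!/(2κ)^(j+1).
State is unnormalized: ∫|ψ|² dx = 0.81288, and ∫ψ*·(−ħ² ψ'') dx = 0.37037, so ⟨p²⟩ = 0.37037 / 0.81288.
⟨p²⟩ = 0.45563.

0.456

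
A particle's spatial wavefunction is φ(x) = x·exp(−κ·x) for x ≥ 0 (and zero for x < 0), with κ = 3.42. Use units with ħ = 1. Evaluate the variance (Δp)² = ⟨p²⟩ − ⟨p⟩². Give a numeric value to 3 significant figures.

11.7

Compute ⟨p⟩ and ⟨p²⟩ separately; (Δp)² = ⟨p²⟩ − ⟨p⟩².
Differentiate x·exp(−κ·x) with the product rule; every integrand then reduces to terms xʲ·e^(−2κx) on [0, ∞), with ∫₀^∞ xʲ·e^(−2κx) dx = j!/(2κ)^(j+1).
Normalization: ∫|φ|² dx = 0.0062497.
⟨p⟩ = 0.0000 and ⟨p²⟩ = 11.696.
(Δp)² = 11.696 − (0.0000)² = 11.696.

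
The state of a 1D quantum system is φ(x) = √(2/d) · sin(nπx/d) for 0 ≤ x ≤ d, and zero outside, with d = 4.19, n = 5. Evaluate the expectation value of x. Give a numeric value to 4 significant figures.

⟨x⟩ = ∫ x·|φ|² dx (integrals over the domain).
With sin²θ = (1 − cos2θ)/2 on 0 ≤ x ≤ d: ∫sin²(nπx/d) dx = d/2, ∫x·sin²(nπx/d) dx = d²/4, ∫x²·sin²(nπx/d) dx = d³·(1/6 − 1/(4n²π²)); higher powers xᵏ the same way, integrating xᵏ·cos(2nπx/d) by parts.
⟨x⟩ = 2.0950.

2.095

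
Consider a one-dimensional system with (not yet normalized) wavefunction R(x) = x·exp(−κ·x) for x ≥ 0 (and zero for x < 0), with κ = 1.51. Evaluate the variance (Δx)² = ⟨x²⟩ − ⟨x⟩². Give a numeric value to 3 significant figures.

Compute ⟨x⟩ and ⟨x²⟩ separately, then (Δx)² = ⟨x²⟩ − ⟨x⟩².
Every integrand reduces to terms xʲ·e^(−2κx) on [0, ∞); use ∫₀^∞ xʲ·e^(−2κx) dx = j!/(2κ)^(j+1).
Normalization: ∫|R|² dx = 0.072612.
⟨x⟩ = 0.99338 and ⟨x²⟩ = 1.3157.
(Δx)² = 1.3157 − (0.99338)² = 0.32893.

0.329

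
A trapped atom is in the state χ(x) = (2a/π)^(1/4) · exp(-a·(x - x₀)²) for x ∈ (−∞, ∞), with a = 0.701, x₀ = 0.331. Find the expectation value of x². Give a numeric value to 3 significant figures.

⟨x²⟩ = ∫ x²·|χ|² dx (integrals over the domain).
Gaussian moments (u = x − x₀): ∫u^(2j)·e^(−2au²) du = (2j−1)!!/(4a)^j · √(π/(2a)), odd powers integrate to 0; here √(π/(2a)) = 1.4969.
⟨x²⟩ = 0.46619.

0.466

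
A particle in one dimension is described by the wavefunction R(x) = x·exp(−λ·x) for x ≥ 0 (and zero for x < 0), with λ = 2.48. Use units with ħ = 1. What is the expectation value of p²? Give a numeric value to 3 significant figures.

p² R = −ħ² d²R/dx²; ⟨p²⟩ = −ħ² ∫ R*·R'' dx / ∫|R|² dx.
Differentiate x·exp(−λ·x) with the product rule; every integrand then reduces to terms xʲ·e^(−2λx) on [0, ∞), with ∫₀^∞ xʲ·e^(−2λx) dx = j!/(2λ)^(j+1).
State is unnormalized: ∫|R|² dx = 0.016390, and ∫R*·(−ħ² R'') dx = 0.10081, so ⟨p²⟩ = 0.10081 / 0.016390.
⟨p²⟩ = 6.1504.

6.15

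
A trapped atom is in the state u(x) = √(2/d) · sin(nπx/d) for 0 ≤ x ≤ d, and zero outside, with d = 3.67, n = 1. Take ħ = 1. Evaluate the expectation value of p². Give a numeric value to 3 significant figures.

p² u = −ħ² d²u/dx²; ⟨p²⟩ = −ħ² ∫ u*·u'' dx.
d/dx sin(nπx/d) = (nπ/d)·cos(nπx/d) and d²/dx² sin(nπx/d) = −(nπ/d)²·sin(nπx/d); on 0 ≤ x ≤ d, ∫sin²(nπx/d) dx = d/2 and ∫sin(nπx/d)·cos(nπx/d) dx = 0.
⟨p²⟩ = 0.73277.

0.733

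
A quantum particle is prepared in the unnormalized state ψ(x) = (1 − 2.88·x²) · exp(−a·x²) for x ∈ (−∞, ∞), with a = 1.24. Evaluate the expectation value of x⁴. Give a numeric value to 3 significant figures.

1.00

⟨x⁴⟩ = ∫ x⁴·|ψ|² dx / ∫|ψ|² dx (integrals over the domain).
Expand each integrand as polynomial × e^(−2ax²) and use ∫x^(2j)·e^(−2ax²) dx = (2j−1)!!/(4a)^j · √(π/(2a)), odd powers → 0; here √(π/(2a)) = 1.1255.
State is unnormalized: ∫|ψ|² dx = 0.95686, and ∫ψ*·x⁴·ψ dx = 0.95988, so ⟨x⁴⟩ = 0.95988 / 0.95686.
⟨x⁴⟩ = 1.0032.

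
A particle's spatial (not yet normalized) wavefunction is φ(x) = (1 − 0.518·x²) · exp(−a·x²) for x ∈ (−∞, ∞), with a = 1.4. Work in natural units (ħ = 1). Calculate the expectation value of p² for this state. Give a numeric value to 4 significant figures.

2.073

p² φ = −ħ² d²φ/dx²; ⟨p²⟩ = −ħ² ∫ φ*·φ'' dx / ∫|φ|² dx.
Expand each integrand as polynomial × e^(−2ax²) and use ∫x^(2j)·e^(−2ax²) dx = (2j−1)!!/(4a)^j · √(π/(2a)), odd powers → 0; here √(π/(2a)) = 1.0592. Differentiate with the product rule, d/dx e^(−ax²) = −2ax·e^(−ax²).
State is unnormalized: ∫|φ|² dx = 0.89047, and ∫φ*·(−ħ² φ'') dx = 1.8461, so ⟨p²⟩ = 1.8461 / 0.89047.
⟨p²⟩ = 2.0732.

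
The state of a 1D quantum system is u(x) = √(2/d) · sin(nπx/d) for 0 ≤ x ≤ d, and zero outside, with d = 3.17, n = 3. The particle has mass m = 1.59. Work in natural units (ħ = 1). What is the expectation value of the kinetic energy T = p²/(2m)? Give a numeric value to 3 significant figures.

2.78

T = −(ħ²/2m) d²/dx², so ⟨T⟩ = −(ħ²/2m) ∫ u*·u'' dx; with m = 1.59.
d/dx sin(nπx/d) = (nπ/d)·cos(nπx/d) and d²/dx² sin(nπx/d) = −(nπ/d)²·sin(nπx/d); on 0 ≤ x ≤ d, ∫sin²(nπx/d) dx = d/2 and ∫sin(nπx/d)·cos(nπx/d) dx = 0.
⟨T⟩ = 2.7797.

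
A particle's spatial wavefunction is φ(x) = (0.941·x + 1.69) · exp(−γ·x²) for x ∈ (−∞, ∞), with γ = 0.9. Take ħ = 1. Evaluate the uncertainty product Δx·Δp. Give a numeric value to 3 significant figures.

0.501

Δx = √(⟨x²⟩−⟨x⟩²), Δp = √(⟨p²⟩−⟨p⟩²).
Expand each integrand as polynomial × e^(−2γx²) and use ∫x^(2j)·e^(−2γx²) dx = (2j−1)!!/(4γ)^j · √(π/(2γ)), odd powers → 0; here √(π/(2γ)) = 1.3211. Differentiate with the product rule, d/dx e^(−γx²) = −2γx·e^(−γx²).
Normalization: ∫|φ|² dx = 4.0982.
⟨x⟩ = 0.28481, ⟨x²⟩ = 0.32183 ⇒ Δx = 0.49062.
⟨p⟩ = 0.0000, ⟨p²⟩ = 1.0427 ⇒ Δp = 1.0211.
Δx·Δp = 0.50100.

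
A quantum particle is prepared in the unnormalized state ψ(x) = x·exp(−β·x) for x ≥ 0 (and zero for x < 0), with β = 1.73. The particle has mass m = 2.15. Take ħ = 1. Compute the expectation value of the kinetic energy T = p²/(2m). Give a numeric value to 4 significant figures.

T = −(ħ²/2m) d²/dx², so ⟨T⟩ = −(ħ²/2m) ∫ ψ*·ψ'' dx / ∫|ψ|² dx; with m = 2.15.
Differentiate x·exp(−β·x) with the product rule; every integrand then reduces to terms xʲ·e^(−2βx) on [0, ∞), with ∫₀^∞ xʲ·e^(−2βx) dx = j!/(2β)^(j+1).
State is unnormalized: ∫|ψ|² dx = 0.048284, and ∫ψ*·(−ħ²/2m · ψ'') dx = 0.033607, so ⟨T⟩ = 0.033607 / 0.048284.
⟨T⟩ = 0.69602.

0.6960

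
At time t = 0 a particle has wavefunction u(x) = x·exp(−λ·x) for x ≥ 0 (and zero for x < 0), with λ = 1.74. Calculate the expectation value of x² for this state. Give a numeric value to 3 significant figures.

⟨x²⟩ = ∫ x²·|u|² dx / ∫|u|² dx (integrals over the domain).
Every integrand reduces to terms xʲ·e^(−2λx) on [0, ∞); use ∫₀^∞ xʲ·e^(−2λx) dx = j!/(2λ)^(j+1).
State is unnormalized: ∫|u|² dx = 0.047456, and ∫u*·x²·u dx = 0.047024, so ⟨x²⟩ = 0.047024 / 0.047456.
⟨x²⟩ = 0.99088.

0.991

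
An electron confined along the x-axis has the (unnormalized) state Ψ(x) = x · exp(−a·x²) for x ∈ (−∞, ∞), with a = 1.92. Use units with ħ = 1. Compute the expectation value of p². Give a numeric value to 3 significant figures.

p² Ψ = −ħ² d²Ψ/dx²; ⟨p²⟩ = −ħ² ∫ Ψ*·Ψ'' dx / ∫|Ψ|² dx.
Expand each integrand as polynomial × e^(−2ax²) and use ∫x^(2j)·e^(−2ax²) dx = (2j−1)!!/(4a)^j · √(π/(2a)), odd powers → 0; here √(π/(2a)) = 0.90450. Differentiate with the product rule, d/dx e^(−ax²) = −2ax·e^(−ax²).
State is unnormalized: ∫|Ψ|² dx = 0.11777, and ∫Ψ*·(−ħ² Ψ'') dx = 0.67838, so ⟨p²⟩ = 0.67838 / 0.11777.
⟨p²⟩ = 5.7600.

5.76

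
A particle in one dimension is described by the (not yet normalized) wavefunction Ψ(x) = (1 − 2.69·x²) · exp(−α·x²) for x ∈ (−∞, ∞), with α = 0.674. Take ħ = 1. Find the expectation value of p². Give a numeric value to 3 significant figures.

3.37

p² Ψ = −ħ² d²Ψ/dx²; ⟨p²⟩ = −ħ² ∫ Ψ*·Ψ'' dx / ∫|Ψ|² dx.
Expand each integrand as polynomial × e^(−2αx²) and use ∫x^(2j)·e^(−2αx²) dx = (2j−1)!!/(4α)^j · √(π/(2α)), odd powers → 0; here √(π/(2α)) = 1.5266. Differentiate with the product rule, d/dx e^(−αx²) = −2αx·e^(−αx²).
State is unnormalized: ∫|Ψ|² dx = 3.0397, and ∫Ψ*·(−ħ² Ψ'') dx = 10.253, so ⟨p²⟩ = 10.253 / 3.0397.
⟨p²⟩ = 3.3730.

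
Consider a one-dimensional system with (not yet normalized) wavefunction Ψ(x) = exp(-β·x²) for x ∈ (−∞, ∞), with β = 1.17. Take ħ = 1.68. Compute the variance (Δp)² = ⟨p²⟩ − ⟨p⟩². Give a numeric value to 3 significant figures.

3.30

Compute ⟨p⟩ and ⟨p²⟩ separately; (Δp)² = ⟨p²⟩ − ⟨p⟩².
Gaussian moments: ∫x^(2j)·e^(−2βx²) dx = (2j−1)!!/(4β)^j · √(π/(2β)), odd powers integrate to 0; here √(π/(2β)) = 1.1587. Derivatives: d/dx e^(−βx²) = −2βx·e^(−βx²), d²/dx² e^(−βx²) = (4β²x² − 2β)·e^(−βx²).
Normalization: ∫|Ψ|² dx = 1.1587.
⟨p⟩ = 0.0000 and ⟨p²⟩ = 3.3022.
(Δp)² = 3.3022 − (0.0000)² = 3.3022.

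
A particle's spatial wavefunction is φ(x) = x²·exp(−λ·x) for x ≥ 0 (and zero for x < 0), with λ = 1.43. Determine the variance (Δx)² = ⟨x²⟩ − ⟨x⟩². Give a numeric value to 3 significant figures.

0.611

Compute ⟨x⟩ and ⟨x²⟩ separately, then (Δx)² = ⟨x²⟩ − ⟨x⟩².
Every integrand reduces to terms xʲ·e^(−2λx) on [0, ∞); use ∫₀^∞ xʲ·e^(−2λx) dx = j!/(2λ)^(j+1).
Normalization: ∫|φ|² dx = 0.12542.
⟨x⟩ = 1.7483 and ⟨x²⟩ = 3.6677.
(Δx)² = 3.6677 − (1.7483)² = 0.61128.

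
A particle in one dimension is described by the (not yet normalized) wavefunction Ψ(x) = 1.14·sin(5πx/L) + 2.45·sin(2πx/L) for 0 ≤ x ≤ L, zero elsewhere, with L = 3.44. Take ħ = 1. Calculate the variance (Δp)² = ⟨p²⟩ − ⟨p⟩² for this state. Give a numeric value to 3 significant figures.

Compute ⟨p⟩ and ⟨p²⟩ separately; (Δp)² = ⟨p²⟩ − ⟨p⟩².
d²/dx² sin(jπx/L) = −(jπ/L)²·sin(jπx/L); on 0 ≤ x ≤ L, ∫sin²(jπx/L) dx = L/2 and ∫sin(jπx/L)·sin(lπx/L) dx = 0 for j ≠ l, so only diagonal terms survive in ∫|Ψ|² and ∫Ψ·Ψ″; ∫Ψ·Ψ′ dx = [Ψ²/2] between the walls = 0.
Normalization: ∫|Ψ|² dx = 12.560.
⟨p⟩ = 0.0000 and ⟨p²⟩ = 6.4533.
(Δp)² = 6.4533 − (0.0000)² = 6.4533.

6.45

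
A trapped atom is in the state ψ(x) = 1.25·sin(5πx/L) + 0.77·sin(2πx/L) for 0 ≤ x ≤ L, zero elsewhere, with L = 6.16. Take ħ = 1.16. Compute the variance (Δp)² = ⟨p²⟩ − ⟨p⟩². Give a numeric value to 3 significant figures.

Compute ⟨p⟩ and ⟨p²⟩ separately; (Δp)² = ⟨p²⟩ − ⟨p⟩².
d²/dx² sin(jπx/L) = −(jπ/L)²·sin(jπx/L); on 0 ≤ x ≤ L, ∫sin²(jπx/L) dx = L/2 and ∫sin(jπx/L)·sin(lπx/L) dx = 0 for j ≠ l, so only diagonal terms survive in ∫|ψ|² and ∫ψ·ψ″; ∫ψ·ψ′ dx = [ψ²/2] between the walls = 0.
Normalization: ∫|ψ|² dx = 6.6386.
⟨p⟩ = 0.0000 and ⟨p²⟩ = 6.7280.
(Δp)² = 6.7280 − (0.0000)² = 6.7280.

6.73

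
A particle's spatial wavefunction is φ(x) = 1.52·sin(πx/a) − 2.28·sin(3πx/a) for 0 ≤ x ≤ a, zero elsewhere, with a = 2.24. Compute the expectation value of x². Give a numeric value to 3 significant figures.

1.40

⟨x²⟩ = ∫ x²·|φ|² dx / ∫|φ|² dx (integrals over the domain).
On 0 ≤ x ≤ a (j ≠ l): ∫sin²(jπx/a) dx = a/2, ∫sin(jπx/a)·sin(lπx/a) dx = 0; diagonal moments ∫x·sin²(jπx/a) dx = a²/4, ∫x²·sin²(jπx/a) dx = a³·(1/6 − 1/(4j²π²)); cross terms ∫x·sin(jπx/a)·sin(lπx/a) dx = 0 for j + l even and −4jla²/(π²(j² − l²)²) for j + l odd, ∫x²·sin(jπx/a)·sin(lπx/a) dx = (−1)^(j+l)·4jla³/(π²(j² − l²)²); higher powers the same way via product-to-sum and parts.
State is unnormalized: ∫|φ|² dx = 8.4099, and ∫φ*·x²·φ dx = 11.764, so ⟨x²⟩ = 11.764 / 8.4099.
⟨x²⟩ = 1.3988.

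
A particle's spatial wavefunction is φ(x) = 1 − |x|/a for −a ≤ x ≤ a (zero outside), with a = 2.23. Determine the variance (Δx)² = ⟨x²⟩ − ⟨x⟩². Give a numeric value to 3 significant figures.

Compute ⟨x⟩ and ⟨x²⟩ separately, then (Δx)² = ⟨x²⟩ − ⟨x⟩².
φ is even, so ∫ over [−a, a] = 2∫₀ᵃ with φ = 1 − x/a there: ∫₀ᵃ (1 − x/a)² dx = a/3, ∫₀ᵃ x²(1 − x/a)² dx = a³/30, ∫₀ᵃ x⁴(1 − x/a)² dx = a⁵/105.
Normalization: ∫|φ|² dx = 1.4867.
⟨x⟩ = 0.0000 and ⟨x²⟩ = 0.49729.
(Δx)² = 0.49729 − (0.0000)² = 0.49729.

0.497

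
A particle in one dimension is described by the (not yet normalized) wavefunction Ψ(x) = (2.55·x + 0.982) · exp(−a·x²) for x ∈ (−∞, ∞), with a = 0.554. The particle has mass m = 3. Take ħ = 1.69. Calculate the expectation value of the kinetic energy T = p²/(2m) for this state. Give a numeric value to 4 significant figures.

0.6607

T = −(ħ²/2m) d²/dx², so ⟨T⟩ = −(ħ²/2m) ∫ Ψ*·Ψ'' dx / ∫|Ψ|² dx; with m = 3.
Expand each integrand as polynomial × e^(−2ax²) and use ∫x^(2j)·e^(−2ax²) dx = (2j−1)!!/(4a)^j · √(π/(2a)), odd powers → 0; here √(π/(2a)) = 1.6839. Differentiate with the product rule, d/dx e^(−ax²) = −2ax·e^(−ax²).
State is unnormalized: ∫|Ψ|² dx = 6.5648, and ∫Ψ*·(−ħ²/2m · Ψ'') dx = 4.3372, so ⟨T⟩ = 4.3372 / 6.5648.
⟨T⟩ = 0.66068.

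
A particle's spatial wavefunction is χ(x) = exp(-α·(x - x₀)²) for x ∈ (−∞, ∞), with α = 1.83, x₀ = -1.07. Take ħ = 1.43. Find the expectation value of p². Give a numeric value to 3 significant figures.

p² χ = −ħ² d²χ/dx²; ⟨p²⟩ = −ħ² ∫ χ*·χ'' dx / ∫|χ|² dx.
Gaussian moments (u = x − x₀): ∫u^(2j)·e^(−2αu²) du = (2j−1)!!/(4α)^j · √(π/(2α)), odd powers integrate to 0; here √(π/(2α)) = 0.92648. Derivatives: d/dx e^(−αu²) = −2αu·e^(−αu²), d²/dx² e^(−αu²) = (4α²u² − 2α)·e^(−αu²).
State is unnormalized: ∫|χ|² dx = 0.92648, and ∫χ*·(−ħ² χ'') dx = 3.4670, so ⟨p²⟩ = 3.4670 / 0.92648.
⟨p²⟩ = 3.7422.

3.74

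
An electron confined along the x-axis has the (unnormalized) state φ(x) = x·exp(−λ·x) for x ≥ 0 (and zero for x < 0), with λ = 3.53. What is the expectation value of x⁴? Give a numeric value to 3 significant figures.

0.145

⟨x⁴⟩ = ∫ x⁴·|φ|² dx / ∫|φ|² dx (integrals over the domain).
Every integrand reduces to terms xʲ·e^(−2λx) on [0, ∞); use ∫₀^∞ xʲ·e^(−2λx) dx = j!/(2λ)^(j+1).
State is unnormalized: ∫|φ|² dx = 0.0056835, and ∫φ*·x⁴·φ dx = 0.00082357, so ⟨x⁴⟩ = 0.00082357 / 0.0056835.
⟨x⁴⟩ = 0.14491.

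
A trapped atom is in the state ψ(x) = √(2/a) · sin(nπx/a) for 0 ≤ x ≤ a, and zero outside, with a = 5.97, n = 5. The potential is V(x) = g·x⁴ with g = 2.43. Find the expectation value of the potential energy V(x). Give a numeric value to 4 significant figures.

604.9

⟨V⟩ = ∫ V(x)·|ψ|² dx.
With sin²θ = (1 − cos2θ)/2 on 0 ≤ x ≤ a: ∫sin²(nπx/a) dx = a/2, ∫x·sin²(nπx/a) dx = a²/4, ∫x²·sin²(nπx/a) dx = a³·(1/6 − 1/(4n²π²)); higher powers xᵏ the same way, integrating xᵏ·cos(2nπx/a) by parts.
⟨V⟩ = 604.92.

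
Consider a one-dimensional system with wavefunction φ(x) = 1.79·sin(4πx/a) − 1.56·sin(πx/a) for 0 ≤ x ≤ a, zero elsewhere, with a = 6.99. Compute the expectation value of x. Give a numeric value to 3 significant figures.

⟨x⟩ = ∫ x·|φ|² dx / ∫|φ|² dx (integrals over the domain).
On 0 ≤ x ≤ a (j ≠ l): ∫sin²(jπx/a) dx = a/2, ∫sin(jπx/a)·sin(lπx/a) dx = 0; diagonal moments ∫x·sin²(jπx/a) dx = a²/4, ∫x²·sin²(jπx/a) dx = a³·(1/6 − 1/(4j²π²)); cross terms ∫x·sin(jπx/a)·sin(lπx/a) dx = 0 for j + l even and −4jla²/(π²(j² − l²)²) for j + l odd, ∫x²·sin(jπx/a)·sin(lπx/a) dx = (−1)^(j+l)·4jla³/(π²(j² − l²)²); higher powers the same way via product-to-sum and parts.
State is unnormalized: ∫|φ|² dx = 19.704, and ∫φ*·x·φ dx = 70.831, so ⟨x⟩ = 70.831 / 19.704.
⟨x⟩ = 3.5948.

3.59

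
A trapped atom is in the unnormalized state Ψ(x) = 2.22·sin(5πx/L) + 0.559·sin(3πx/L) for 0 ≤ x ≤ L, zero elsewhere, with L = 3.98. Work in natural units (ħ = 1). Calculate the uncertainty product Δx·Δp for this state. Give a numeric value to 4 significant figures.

4.958

Δx = √(⟨x²⟩−⟨x⟩²), Δp = √(⟨p²⟩−⟨p⟩²).
On 0 ≤ x ≤ L (j ≠ l): ∫sin²(jπx/L) dx = L/2, ∫sin(jπx/L)·sin(lπx/L) dx = 0; diagonal moments ∫x·sin²(jπx/L) dx = L²/4, ∫x²·sin²(jπx/L) dx = L³·(1/6 − 1/(4j²π²)); cross terms ∫x·sin(jπx/L)·sin(lπx/L) dx = 0 for j + l even and −4jlL²/(π²(j² − l²)²) for j + l odd, ∫x²·sin(jπx/L)·sin(lπx/L) dx = (−1)^(j+l)·4jlL³/(π²(j² − l²)²); higher powers the same way via product-to-sum and parts. d²/dx² sin(jπx/L) = −(jπ/L)²·sin(jπx/L); on 0 ≤ x ≤ L, ∫sin²(jπx/L) dx = L/2 and ∫sin(jπx/L)·sin(lπx/L) dx = 0 for j ≠ l, so only diagonal terms survive in ∫|Ψ|² and ∫Ψ·Ψ″; ∫Ψ·Ψ′ dx = [Ψ²/2] between the walls = 0.
Normalization: ∫|Ψ|² dx = 10.429.
⟨x⟩ = 1.9900, ⟨x²⟩ = 5.6009 ⇒ Δx = 1.2809.
⟨p⟩ = 0.0000, ⟨p²⟩ = 14.982 ⇒ Δp = 3.8707.
Δx·Δp = 4.9581.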